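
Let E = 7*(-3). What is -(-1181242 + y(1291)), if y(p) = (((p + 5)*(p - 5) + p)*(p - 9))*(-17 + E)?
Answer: 81256887294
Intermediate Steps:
E = -21
y(p) = -38*(-9 + p)*(p + (-5 + p)*(5 + p)) (y(p) = (((p + 5)*(p - 5) + p)*(p - 9))*(-17 - 21) = (((5 + p)*(-5 + p) + p)*(-9 + p))*(-38) = (((-5 + p)*(5 + p) + p)*(-9 + p))*(-38) = ((p + (-5 + p)*(5 + p))*(-9 + p))*(-38) = ((-9 + p)*(p + (-5 + p)*(5 + p)))*(-38) = -38*(-9 + p)*(p + (-5 + p)*(5 + p)))
-(-1181242 + y(1291)) = -(-1181242 + (-8550 - 38*1291³ + 304*1291² + 1292*1291)) = -(-1181242 + (-8550 - 38*2151685171 + 304*1666681 + 1667972)) = -(-1181242 + (-8550 - 81764036498 + 506671024 + 1667972)) = -(-1181242 - 81255706052) = -1*(-81256887294) = 81256887294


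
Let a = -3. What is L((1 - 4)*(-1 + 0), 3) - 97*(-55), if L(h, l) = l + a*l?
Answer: 5329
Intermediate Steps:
L(h, l) = -2*l (L(h, l) = l - 3*l = -2*l)
L((1 - 4)*(-1 + 0), 3) - 97*(-55) = -2*3 - 97*(-55) = -6 + 5335 = 5329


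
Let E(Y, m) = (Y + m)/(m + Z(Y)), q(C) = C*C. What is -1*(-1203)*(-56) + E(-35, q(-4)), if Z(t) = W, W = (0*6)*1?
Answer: -1077907/16 ≈ -67369.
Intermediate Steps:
q(C) = C**2
W = 0 (W = 0*1 = 0)
Z(t) = 0
E(Y, m) = (Y + m)/m (E(Y, m) = (Y + m)/(m + 0) = (Y + m)/m)
-1*(-1203)*(-56) + E(-35, q(-4)) = -1*(-1203)*(-56) + (-35 + (-4)**2)/((-4)**2) = 1203*(-56) + (-35 + 16)/16 = -67368 + (1/16)*(-19) = -67368 - 19/16 = -1077907/16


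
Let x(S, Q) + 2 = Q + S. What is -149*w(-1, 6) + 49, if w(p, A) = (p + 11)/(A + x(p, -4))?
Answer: 1539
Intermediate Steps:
x(S, Q) = -2 + Q + S (x(S, Q) = -2 + (Q + S) = -2 + Q + S)
w(p, A) = (11 + p)/(-6 + A + p) (w(p, A) = (p + 11)/(A + (-2 - 4 + p)) = (11 + p)/(A + (-6 + p)) = (11 + p)/(-6 + A + p))
-149*w(-1, 6) + 49 = -149*(11 - 1)/(-6 + 6 - 1) + 49 = -149*10/(-1) + 49 = -(-149)*10 + 49 = -149*(-10) + 49 = 1490 + 49 = 1539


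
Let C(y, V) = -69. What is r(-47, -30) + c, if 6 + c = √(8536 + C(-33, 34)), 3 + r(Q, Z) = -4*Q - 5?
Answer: 174 + √8467 ≈ 266.02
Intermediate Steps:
r(Q, Z) = -8 - 4*Q (r(Q, Z) = -3 + (-4*Q - 5) = -3 + (-5 - 4*Q) = -8 - 4*Q)
c = -6 + √8467 (c = -6 + √(8536 - 69) = -6 + √8467 ≈ 86.016)
r(-47, -30) + c = (-8 - 4*(-47)) + (-6 + √8467) = (-8 + 188) + (-6 + √8467) = 180 + (-6 + √8467) = 174 + √8467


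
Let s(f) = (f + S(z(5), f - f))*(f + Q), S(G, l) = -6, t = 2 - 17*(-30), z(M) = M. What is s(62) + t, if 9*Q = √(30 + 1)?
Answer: 3984 + 56*√31/9 ≈ 4018.6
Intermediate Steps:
t = 512 (t = 2 + 510 = 512)
Q = √31/9 (Q = √(30 + 1)/9 = √31/9 ≈ 0.61864)
s(f) = (-6 + f)*(f + √31/9) (s(f) = (f - 6)*(f + √31/9) = (-6 + f)*(f + √31/9))
s(62) + t = (62² - 6*62 - 2*√31/3 + (⅑)*62*√31) + 512 = (3844 - 372 - 2*√31/3 + 62*√31/9) + 512 = (3472 + 56*√31/9) + 512 = 3984 + 56*√31/9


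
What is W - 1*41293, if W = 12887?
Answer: -28406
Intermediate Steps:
W - 1*41293 = 12887 - 1*41293 = 12887 - 41293 = -28406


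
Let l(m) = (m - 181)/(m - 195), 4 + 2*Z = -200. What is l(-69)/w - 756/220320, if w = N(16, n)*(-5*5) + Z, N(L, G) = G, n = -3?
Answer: -23329/605880 ≈ -0.038504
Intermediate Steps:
Z = -102 (Z = -2 + (1/2)*(-200) = -2 - 100 = -102)
l(m) = (-181 + m)/(-195 + m)
w = -27 (w = -(-15)*5 - 102 = -3*(-25) - 102 = 75 - 102 = -27)
l(-69)/w - 756/220320 = ((-181 - 69)/(-195 - 69))/(-27) - 756/220320 = (-250/(-264))*(-1/27) - 756*1/220320 = -1/264*(-250)*(-1/27) - 7/2040 = (125/132)*(-1/27) - 7/2040 = -125/3564 - 7/2040 = -23329/605880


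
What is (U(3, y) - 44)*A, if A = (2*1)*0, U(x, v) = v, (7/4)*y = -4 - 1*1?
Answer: 0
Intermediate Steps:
y = -20/7 (y = 4*(-4 - 1*1)/7 = 4*(-4 - 1)/7 = (4/7)*(-5) = -20/7 ≈ -2.8571)
A = 0 (A = 2*0 = 0)
(U(3, y) - 44)*A = (-20/7 - 44)*0 = -328/7*0 = 0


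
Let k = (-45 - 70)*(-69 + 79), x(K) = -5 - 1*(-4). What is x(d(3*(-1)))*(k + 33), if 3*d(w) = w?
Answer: 1117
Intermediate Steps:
d(w) = w/3
x(K) = -1 (x(K) = -5 + 4 = -1)
k = -1150 (k = -115*10 = -1150)
x(d(3*(-1)))*(k + 33) = -(-1150 + 33) = -1*(-1117) = 1117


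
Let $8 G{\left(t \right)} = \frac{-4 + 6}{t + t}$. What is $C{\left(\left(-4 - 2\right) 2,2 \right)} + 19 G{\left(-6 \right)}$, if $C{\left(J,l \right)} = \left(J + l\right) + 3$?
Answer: $- \frac{355}{48} \approx -7.3958$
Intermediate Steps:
$C{\left(J,l \right)} = 3 + J + l$
$G{\left(t \right)} = \frac{1}{8 t}$ ($G{\left(t \right)} = \frac{\left(-4 + 6\right) \frac{1}{t + t}}{8} = \frac{2 \frac{1}{2 t}}{8} = \frac{1}{8 t}$)
$C{\left(\left(-4 - 2\right) 2,2 \right)} + 19 G{\left(-6 \right)} = \left(3 + \left(-4 - 2\right) 2 + 2\right) + 19 \frac{1}{8 \left(-6\right)} = \left(3 - 12 + 2\right) + 19 \cdot \frac{1}{8} \left(- \frac{1}{6}\right) = \left(3 - 12 + 2\right) + 19 \left(- \frac{1}{48}\right) = -7 - \frac{19}{48} = - \frac{355}{48}$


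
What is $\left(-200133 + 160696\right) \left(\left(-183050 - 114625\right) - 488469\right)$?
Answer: $31003160928$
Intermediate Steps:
$\left(-200133 + 160696\right) \left(\left(-183050 - 114625\right) - 488469\right) = - 39437 \left(\left(-183050 - 114625\right) - 488469\right) = - 39437 \left(-297675 - 488469\right) = \left(-39437\right) \left(-786144\right) = 31003160928$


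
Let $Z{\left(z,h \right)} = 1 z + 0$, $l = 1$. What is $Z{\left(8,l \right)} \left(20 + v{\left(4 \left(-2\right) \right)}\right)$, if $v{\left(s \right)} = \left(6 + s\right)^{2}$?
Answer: $192$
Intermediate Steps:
$Z{\left(z,h \right)} = z$ ($Z{\left(z,h \right)} = z + 0 = z$)
$Z{\left(8,l \right)} \left(20 + v{\left(4 \left(-2\right) \right)}\right) = 8 \left(20 + \left(6 + 4 \left(-2\right)\right)^{2}\right) = 8 \left(20 + \left(6 - 8\right)^{2}\right) = 8 \left(20 + \left(-2\right)^{2}\right) = 8 \left(20 + 4\right) = 8 \cdot 24 = 192$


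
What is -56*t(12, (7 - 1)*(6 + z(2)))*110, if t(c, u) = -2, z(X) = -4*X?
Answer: 12320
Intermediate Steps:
-56*t(12, (7 - 1)*(6 + z(2)))*110 = -56*(-2)*110 = 112*110 = 12320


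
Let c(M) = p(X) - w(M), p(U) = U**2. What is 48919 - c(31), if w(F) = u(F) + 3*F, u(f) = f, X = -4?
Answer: 49027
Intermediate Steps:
w(F) = 4*F (w(F) = F + 3*F = 4*F)
c(M) = 16 - 4*M (c(M) = (-4)**2 - 4*M = 16 - 4*M)
48919 - c(31) = 48919 - (16 - 4*31) = 48919 - (16 - 124) = 48919 - 1*(-108) = 48919 + 108 = 49027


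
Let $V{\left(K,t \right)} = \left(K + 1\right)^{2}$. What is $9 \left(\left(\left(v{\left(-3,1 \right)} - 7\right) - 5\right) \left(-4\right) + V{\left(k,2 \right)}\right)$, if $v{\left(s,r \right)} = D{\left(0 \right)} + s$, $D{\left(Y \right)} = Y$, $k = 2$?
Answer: $621$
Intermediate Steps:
$V{\left(K,t \right)} = \left(1 + K\right)^{2}$
$v{\left(s,r \right)} = s$ ($v{\left(s,r \right)} = 0 + s = s$)
$9 \left(\left(\left(v{\left(-3,1 \right)} - 7\right) - 5\right) \left(-4\right) + V{\left(k,2 \right)}\right) = 9 \left(\left(\left(-3 - 7\right) - 5\right) \left(-4\right) + \left(1 + 2\right)^{2}\right) = 9 \left(\left(-10 - 5\right) \left(-4\right) + 3^{2}\right) = 9 \left(\left(-15\right) \left(-4\right) + 9\right) = 9 \left(60 + 9\right) = 9 \cdot 69 = 621$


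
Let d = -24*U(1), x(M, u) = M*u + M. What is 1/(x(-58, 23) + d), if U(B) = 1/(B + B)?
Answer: -1/1404 ≈ -0.00071225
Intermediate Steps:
U(B) = 1/(2*B)
x(M, u) = M + M*u
d = -12 (d = -12/1 = -12 ≈ -12.000)
1/(x(-58, 23) + d) = 1/(-58*(1 + 23) - 12) = 1/(-58*24 - 12) = 1/(-1392 - 12) = 1/(-1404) = -1/1404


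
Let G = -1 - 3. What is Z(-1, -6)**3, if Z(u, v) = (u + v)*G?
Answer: 21952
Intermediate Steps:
G = -4
Z(u, v) = -4*u - 4*v (Z(u, v) = (u + v)*(-4) = -4*u - 4*v)
Z(-1, -6)**3 = (-4*(-1) - 4*(-6))**3 = (4 + 24)**3 = 28**3 = 21952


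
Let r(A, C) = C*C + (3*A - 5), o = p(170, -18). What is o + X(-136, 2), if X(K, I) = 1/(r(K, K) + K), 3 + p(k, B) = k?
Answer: 2997150/17947 ≈ 167.00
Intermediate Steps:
p(k, B) = -3 + k
o = 167 (o = -3 + 170 = 167)
r(A, C) = -5 + C² + 3*A (r(A, C) = C² + (-5 + 3*A) = -5 + C² + 3*A)
X(K, I) = 1/(-5 + K² + 4*K) (X(K, I) = 1/((-5 + K² + 3*K) + K) = 1/(-5 + K² + 4*K))
o + X(-136, 2) = 167 + 1/(-5 + (-136)² + 4*(-136)) = 167 + 1/(-5 + 18496 - 544) = 167 + 1/17947 = 2997150/17947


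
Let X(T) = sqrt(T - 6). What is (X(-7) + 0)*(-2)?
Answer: -2*I*sqrt(13) ≈ -7.2111*I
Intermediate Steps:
X(T) = sqrt(-6 + T)
(X(-7) + 0)*(-2) = (sqrt(-6 - 7) + 0)*(-2) = (sqrt(-13) + 0)*(-2) = (I*sqrt(13) + 0)*(-2) = (I*sqrt(13))*(-2) = -2*I*sqrt(13)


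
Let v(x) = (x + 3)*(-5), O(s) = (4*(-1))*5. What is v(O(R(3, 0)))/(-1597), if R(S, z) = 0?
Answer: -85/1597 ≈ -0.053225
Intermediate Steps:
O(s) = -20 (O(s) = -4*5 = -20)
v(x) = -15 - 5*x (v(x) = (3 + x)*(-5) = -15 - 5*x)
v(O(R(3, 0)))/(-1597) = (-15 - 5*(-20))/(-1597) = (-15 + 100)*(-1/1597) = 85*(-1/1597) = -85/1597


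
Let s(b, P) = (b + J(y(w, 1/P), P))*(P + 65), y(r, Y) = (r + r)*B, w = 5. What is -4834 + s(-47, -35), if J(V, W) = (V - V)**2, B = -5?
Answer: -6244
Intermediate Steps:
y(r, Y) = -10*r (y(r, Y) = (r + r)*(-5) = (2*r)*(-5) = -10*r)
J(V, W) = 0 (J(V, W) = 0**2 = 0)
s(b, P) = b*(65 + P) (s(b, P) = (b + 0)*(P + 65) = b*(65 + P))
-4834 + s(-47, -35) = -4834 - 47*(65 - 35) = -4834 - 47*30 = -4834 - 1410 = -6244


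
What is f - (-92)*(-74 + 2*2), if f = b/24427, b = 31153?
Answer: -157278727/24427 ≈ -6438.7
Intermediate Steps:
f = 31153/24427 ≈ 1.2754
f - (-92)*(-74 + 2*2) = 31153/24427 - (-92)*(-74 + 2*2) = 31153/24427 - (-92)*(-74 + 4) = 31153/24427 - (-92)*(-70) = 31153/24427 - 1*6440 = 31153/24427 - 6440 = -157278727/24427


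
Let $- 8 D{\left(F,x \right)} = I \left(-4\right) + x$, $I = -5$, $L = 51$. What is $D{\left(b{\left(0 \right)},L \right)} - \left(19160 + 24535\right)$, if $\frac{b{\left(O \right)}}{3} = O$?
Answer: $- \frac{349631}{8} \approx -43704.0$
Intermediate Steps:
$b{\left(O \right)} = 3 O$
$D{\left(F,x \right)} = - \frac{5}{2} - \frac{x}{8}$ ($D{\left(F,x \right)} = - \frac{\left(-5\right) \left(-4\right) + x}{8} = - \frac{20 + x}{8} = - \frac{5}{2} - \frac{x}{8}$)
$D{\left(b{\left(0 \right)},L \right)} - \left(19160 + 24535\right) = \left(- \frac{5}{2} - \frac{51}{8}\right) - \left(19160 + 24535\right) = \left(- \frac{5}{2} - \frac{51}{8}\right) - 43695 = - \frac{71}{8} - 43695 = - \frac{349631}{8}$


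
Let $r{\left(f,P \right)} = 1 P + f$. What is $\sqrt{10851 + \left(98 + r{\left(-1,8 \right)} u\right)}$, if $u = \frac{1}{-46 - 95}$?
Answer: $\frac{\sqrt{217676082}}{141} \approx 104.64$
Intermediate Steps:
$r{\left(f,P \right)} = P + f$
$u = - \frac{1}{141}$ ($u = \frac{1}{-141} = - \frac{1}{141} \approx -0.0070922$)
$\sqrt{10851 + \left(98 + r{\left(-1,8 \right)} u\right)} = \sqrt{10851 + \left(98 + \left(8 - 1\right) \left(- \frac{1}{141}\right)\right)} = \sqrt{10851 + \left(98 + 7 \left(- \frac{1}{141}\right)\right)} = \sqrt{10851 + \left(98 - \frac{7}{141}\right)} = \sqrt{10851 + \frac{13811}{141}} = \sqrt{\frac{1543802}{141}} = \frac{\sqrt{217676082}}{141}$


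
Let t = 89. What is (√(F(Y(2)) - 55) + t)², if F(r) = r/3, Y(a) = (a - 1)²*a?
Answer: (267 + I*√489)²/9 ≈ 7866.7 + 1312.1*I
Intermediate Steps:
Y(a) = a*(-1 + a)² (Y(a) = (-1 + a)²*a = a*(-1 + a)²)
F(r) = r/3
(√(F(Y(2)) - 55) + t)² = (√((2*(-1 + 2)²)/3 - 55) + 89)² = (√((2*1²)/3 - 55) + 89)² = (√((2*1)/3 - 55) + 89)² = (√((⅓)*2 - 55) + 89)² = (√(⅔ - 55) + 89)² = (√(-163/3) + 89)² = (I*√489/3 + 89)² = (89 + I*√489/3)²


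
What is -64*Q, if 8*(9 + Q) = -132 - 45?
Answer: 1992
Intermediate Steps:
Q = -249/8 (Q = -9 + (-132 - 45)/8 = -9 + (⅛)*(-177) = -9 - 177/8 = -249/8 ≈ -31.125)
-64*Q = -64*(-249/8) = 1992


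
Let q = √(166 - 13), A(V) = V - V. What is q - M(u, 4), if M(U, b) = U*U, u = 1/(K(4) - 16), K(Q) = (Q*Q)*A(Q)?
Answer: -1/256 + 3*√17 ≈ 12.365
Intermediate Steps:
A(V) = 0
K(Q) = 0 (K(Q) = (Q*Q)*0 = Q²*0 = 0)
q = 3*√17 (q = √153 = 3*√17 ≈ 12.369)
u = -1/16 (u = 1/(0 - 16) = 1/(-16) = -1/16 ≈ -0.062500)
M(U, b) = U²
q - M(u, 4) = 3*√17 - (-1/16)² = 3*√17 - 1*1/256 = 3*√17 - 1/256 = -1/256 + 3*√17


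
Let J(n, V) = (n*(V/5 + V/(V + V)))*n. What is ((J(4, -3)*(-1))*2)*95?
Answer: 304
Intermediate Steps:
J(n, V) = n**2*(1/2 + V/5) (J(n, V) = (n*(V*(1/5) + V/((2*V))))*n = (n*(V/5 + V*(1/(2*V))))*n = (n*(V/5 + 1/2))*n = (n*(1/2 + V/5))*n = n**2*(1/2 + V/5))
((J(4, -3)*(-1))*2)*95 = ((((1/10)*4**2*(5 + 2*(-3)))*(-1))*2)*95 = ((((1/10)*16*(5 - 6))*(-1))*2)*95 = ((((1/10)*16*(-1))*(-1))*2)*95 = (-8/5*(-1)*2)*95 = ((8/5)*2)*95 = (16/5)*95 = 304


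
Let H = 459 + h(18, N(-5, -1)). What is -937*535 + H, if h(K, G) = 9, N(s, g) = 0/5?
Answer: -500827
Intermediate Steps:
N(s, g) = 0 (N(s, g) = 0*(⅕) = 0)
H = 468 (H = 459 + 9 = 468)
-937*535 + H = -937*535 + 468 = -501295 + 468 = -500827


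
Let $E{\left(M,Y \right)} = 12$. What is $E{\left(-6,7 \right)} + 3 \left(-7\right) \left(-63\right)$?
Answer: $1335$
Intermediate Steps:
$E{\left(-6,7 \right)} + 3 \left(-7\right) \left(-63\right) = 12 + 3 \left(-7\right) \left(-63\right) = 12 - -1323 = 12 + 1323 = 1335$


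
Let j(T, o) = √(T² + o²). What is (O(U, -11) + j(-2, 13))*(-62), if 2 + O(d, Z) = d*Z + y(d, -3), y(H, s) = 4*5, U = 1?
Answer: -434 - 62*√173 ≈ -1249.5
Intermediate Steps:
y(H, s) = 20
O(d, Z) = 18 + Z*d (O(d, Z) = -2 + (d*Z + 20) = -2 + (Z*d + 20) = -2 + (20 + Z*d) = 18 + Z*d)
(O(U, -11) + j(-2, 13))*(-62) = ((18 - 11*1) + √((-2)² + 13²))*(-62) = ((18 - 11) + √(4 + 169))*(-62) = (7 + √173)*(-62) = -434 - 62*√173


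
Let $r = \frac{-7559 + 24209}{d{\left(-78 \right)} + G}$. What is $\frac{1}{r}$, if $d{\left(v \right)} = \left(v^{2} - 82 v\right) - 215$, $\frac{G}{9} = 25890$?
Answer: $\frac{9811}{666} \approx 14.731$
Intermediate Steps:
$G = 233010$ ($G = 9 \cdot 25890 = 233010$)
$d{\left(v \right)} = -215 + v^{2} - 82 v$
$r = \frac{666}{9811}$ ($r = \frac{-7559 + 24209}{\left(-215 + \left(-78\right)^{2} - -6396\right) + 233010} = \frac{16650}{\left(-215 + 6084 + 6396\right) + 233010} = \frac{16650}{12265 + 233010} = \frac{16650}{245275} = 16650 \cdot \frac{1}{245275} = \frac{666}{9811} \approx 0.067883$)
$\frac{1}{r} = \frac{1}{\frac{666}{9811}} = \frac{9811}{666}$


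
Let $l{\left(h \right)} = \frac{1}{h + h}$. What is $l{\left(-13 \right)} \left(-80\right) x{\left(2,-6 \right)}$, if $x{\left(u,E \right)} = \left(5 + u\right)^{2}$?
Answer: $\frac{1960}{13} \approx 150.77$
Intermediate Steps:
$l{\left(h \right)} = \frac{1}{2 h}$
$l{\left(-13 \right)} \left(-80\right) x{\left(2,-6 \right)} = \frac{1}{2 \left(-13\right)} \left(-80\right) \left(5 + 2\right)^{2} = \frac{1}{2} \left(- \frac{1}{13}\right) \left(-80\right) 7^{2} = \left(- \frac{1}{26}\right) \left(-80\right) 49 = \frac{40}{13} \cdot 49 = \frac{1960}{13}$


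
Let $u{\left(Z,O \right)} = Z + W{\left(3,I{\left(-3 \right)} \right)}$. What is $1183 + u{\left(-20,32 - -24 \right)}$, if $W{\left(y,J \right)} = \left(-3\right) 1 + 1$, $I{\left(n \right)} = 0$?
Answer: $1161$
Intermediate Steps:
$W{\left(y,J \right)} = -2$ ($W{\left(y,J \right)} = -3 + 1 = -2$)
$u{\left(Z,O \right)} = -2 + Z$ ($u{\left(Z,O \right)} = Z - 2 = -2 + Z$)
$1183 + u{\left(-20,32 - -24 \right)} = 1183 - 22 = 1161$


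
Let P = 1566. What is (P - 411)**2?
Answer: 1334025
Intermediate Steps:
(P - 411)**2 = (1566 - 411)**2 = 1155**2 = 1334025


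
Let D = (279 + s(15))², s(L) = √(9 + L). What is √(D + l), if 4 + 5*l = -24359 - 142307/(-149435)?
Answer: √(13470944977919 + 205960283100*√6)/13585 ≈ 275.18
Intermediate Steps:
l = -330958418/67925 (l = -⅘ + (-24359 - 142307/(-149435))/5 = -⅘ + (-24359 - 142307*(-1)/149435)/5 = -⅘ + (-24359 - 1*(-12937/13585))/5 = -⅘ + (-24359 + 12937/13585)/5 = -⅘ + (⅕)*(-330904078/13585) = -⅘ - 330904078/67925 = -330958418/67925 ≈ -4872.4)
D = (279 + 2*√6)² (D = (279 + √(9 + 15))² = (279 + √24)² = (279 + 2*√6)² ≈ 80599.)
√(D + l) = √((77865 + 1116*√6) - 330958418/67925) = √(4958021707/67925 + 1116*√6)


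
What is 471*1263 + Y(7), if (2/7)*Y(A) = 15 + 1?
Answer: 594929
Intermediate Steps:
Y(A) = 56 (Y(A) = 7*(15 + 1)/2 = (7/2)*16 = 56)
471*1263 + Y(7) = 471*1263 + 56 = 594873 + 56 = 594929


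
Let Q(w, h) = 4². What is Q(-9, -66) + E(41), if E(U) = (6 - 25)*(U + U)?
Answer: -1542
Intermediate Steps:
Q(w, h) = 16
E(U) = -38*U
Q(-9, -66) + E(41) = 16 - 38*41 = 16 - 1558 = -1542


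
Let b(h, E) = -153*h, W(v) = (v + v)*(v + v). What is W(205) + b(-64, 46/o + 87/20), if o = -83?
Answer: 177892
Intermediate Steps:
W(v) = 4*v² (W(v) = (2*v)*(2*v) = 4*v²)
W(205) + b(-64, 46/o + 87/20) = 4*205² - 153*(-64) = 4*42025 + 9792 = 168100 + 9792 = 177892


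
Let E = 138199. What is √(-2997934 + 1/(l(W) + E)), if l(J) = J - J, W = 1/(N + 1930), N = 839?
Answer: 3*I*√6361936927118015/138199 ≈ 1731.5*I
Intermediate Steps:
W = 1/2769 (W = 1/(839 + 1930) = 1/2769 ≈ 0.00036114)
l(J) = 0
√(-2997934 + 1/(l(W) + E)) = √(-2997934 + 1/(0 + 138199)) = √(-2997934 + 1/138199) = √(-414311480865/138199) = 3*I*√6361936927118015/138199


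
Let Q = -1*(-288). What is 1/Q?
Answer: 1/288 ≈ 0.0034722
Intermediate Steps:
Q = 288
1/Q = 1/288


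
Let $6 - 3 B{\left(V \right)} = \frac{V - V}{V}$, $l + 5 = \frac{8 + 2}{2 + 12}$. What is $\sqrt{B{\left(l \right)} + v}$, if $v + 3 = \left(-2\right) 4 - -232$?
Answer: $\sqrt{223} \approx 14.933$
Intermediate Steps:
$l = - \frac{30}{7}$ ($l = -5 + \frac{8 + 2}{2 + 12} = -5 + \frac{10}{14} = -5 + 10 \cdot \frac{1}{14} = -5 + \frac{5}{7} = - \frac{30}{7} \approx -4.2857$)
$B{\left(V \right)} = 2$ ($B{\left(V \right)} = 2 - \frac{\left(V - V\right) \frac{1}{V}}{3} = 2 - \frac{0 \frac{1}{V}}{3} = 2 - 0 = 2 + 0 = 2$)
$v = 221$ ($v = -3 - -224 = -3 + \left(-8 + 232\right) = -3 + 224 = 221$)
$\sqrt{B{\left(l \right)} + v} = \sqrt{2 + 221} = \sqrt{223}$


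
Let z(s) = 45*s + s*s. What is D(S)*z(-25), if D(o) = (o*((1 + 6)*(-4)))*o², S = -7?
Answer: -4802000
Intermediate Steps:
z(s) = s² + 45*s (z(s) = 45*s + s² = s² + 45*s)
D(o) = -28*o³ (D(o) = (o*(7*(-4)))*o² = (o*(-28))*o² = (-28*o)*o² = -28*o³)
D(S)*z(-25) = (-28*(-7)³)*(-25*(45 - 25)) = (-28*(-343))*(-25*20) = 9604*(-500) = -4802000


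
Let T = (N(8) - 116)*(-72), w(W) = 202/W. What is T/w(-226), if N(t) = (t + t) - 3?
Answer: -838008/101 ≈ -8297.1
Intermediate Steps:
N(t) = -3 + 2*t (N(t) = 2*t - 3 = -3 + 2*t)
T = 7416 (T = ((-3 + 2*8) - 116)*(-72) = ((-3 + 16) - 116)*(-72) = (13 - 116)*(-72) = -103*(-72) = 7416)
T/w(-226) = 7416/((202/(-226))) = 7416/((202*(-1/226))) = 7416/(-101/113) = 7416*(-113/101) = -838008/101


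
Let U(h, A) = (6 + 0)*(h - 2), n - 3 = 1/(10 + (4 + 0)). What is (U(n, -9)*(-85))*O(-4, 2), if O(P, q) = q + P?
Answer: 7650/7 ≈ 1092.9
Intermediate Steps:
O(P, q) = P + q
n = 43/14 (n = 3 + 1/(10 + (4 + 0)) = 3 + 1/(10 + 4) = 3 + 1/14 = 43/14 ≈ 3.0714)
U(h, A) = -12 + 6*h (U(h, A) = 6*(-2 + h) = -12 + 6*h)
(U(n, -9)*(-85))*O(-4, 2) = ((-12 + 6*(43/14))*(-85))*(-4 + 2) = ((-12 + 129/7)*(-85))*(-2) = ((45/7)*(-85))*(-2) = -3825/7*(-2) = 7650/7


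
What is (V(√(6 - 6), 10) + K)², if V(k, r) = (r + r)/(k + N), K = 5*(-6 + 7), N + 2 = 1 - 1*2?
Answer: 25/9 ≈ 2.7778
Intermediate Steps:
N = -3 (N = -2 + (1 - 1*2) = -2 + (1 - 2) = -2 - 1 = -3)
K = 5 (K = 5*1 = 5)
V(k, r) = 2*r/(-3 + k) (V(k, r) = (r + r)/(k - 3) = (2*r)/(-3 + k) = 2*r/(-3 + k))
(V(√(6 - 6), 10) + K)² = (2*10/(-3 + √(6 - 6)) + 5)² = (2*10/(-3 + √0) + 5)² = (2*10/(-3 + 0) + 5)² = (2*10/(-3) + 5)² = (2*10*(-⅓) + 5)² = (-20/3 + 5)² = (-5/3)² = 25/9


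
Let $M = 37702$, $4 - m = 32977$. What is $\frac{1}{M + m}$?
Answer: $\frac{1}{4729} \approx 0.00021146$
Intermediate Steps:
$m = -32973$ ($m = 4 - 32977 = -32973$)
$\frac{1}{M + m} = \frac{1}{37702 - 32973} = \frac{1}{4729}$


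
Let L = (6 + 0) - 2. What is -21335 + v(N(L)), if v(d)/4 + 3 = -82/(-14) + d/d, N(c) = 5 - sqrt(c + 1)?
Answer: -149237/7 ≈ -21320.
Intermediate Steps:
L = 4 (L = 6 - 2 = 4)
N(c) = 5 - sqrt(1 + c)
v(d) = 108/7 (v(d) = -12 + 4*(-82/(-14) + d/d) = -12 + 4*(-82*(-1/14) + 1) = -12 + 4*(41/7 + 1) = -12 + 4*(48/7) = -12 + 192/7 = 108/7)
-21335 + v(N(L)) = -21335 + 108/7 = -149237/7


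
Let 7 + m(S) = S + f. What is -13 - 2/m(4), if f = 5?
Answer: -14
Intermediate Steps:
m(S) = -2 + S (m(S) = -7 + (S + 5) = -7 + (5 + S) = -2 + S)
-13 - 2/m(4) = -13 - 2/(-2 + 4) = -13 - 2/2 = -13 - 2*1/2 = -13 - 1 = -14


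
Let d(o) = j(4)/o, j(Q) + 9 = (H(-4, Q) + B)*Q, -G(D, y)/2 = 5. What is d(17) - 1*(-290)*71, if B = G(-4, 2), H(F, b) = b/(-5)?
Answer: 1749889/85 ≈ 20587.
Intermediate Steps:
G(D, y) = -10 (G(D, y) = -2*5 = -10)
H(F, b) = -b/5 (H(F, b) = b*(-⅕) = -b/5)
B = -10
j(Q) = -9 + Q*(-10 - Q/5) (j(Q) = -9 + (-Q/5 - 10)*Q = -9 + (-10 - Q/5)*Q = -9 + Q*(-10 - Q/5))
d(o) = -261/(5*o) (d(o) = (-9 - 10*4 - ⅕*4²)/o = (-9 - 40 - ⅕*16)/o = (-9 - 40 - 16/5)/o = -261/(5*o))
d(17) - 1*(-290)*71 = -261/5/17 - 1*(-290)*71 = -261/5*1/17 + 290*71 = -261/85 + 20590 = 1749889/85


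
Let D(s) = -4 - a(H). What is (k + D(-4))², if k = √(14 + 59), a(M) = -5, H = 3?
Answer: (1 + √73)² ≈ 91.088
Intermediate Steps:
k = √73 ≈ 8.5440
D(s) = 1 (D(s) = -4 - 1*(-5) = -4 + 5 = 1)
(k + D(-4))² = (√73 + 1)² = (1 + √73)²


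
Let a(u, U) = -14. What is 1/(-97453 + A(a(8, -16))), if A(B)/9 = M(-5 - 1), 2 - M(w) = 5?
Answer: -1/97480 ≈ -1.0259e-5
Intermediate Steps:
M(w) = -3 (M(w) = 2 - 1*5 = 2 - 5 = -3)
A(B) = -27 (A(B) = 9*(-3) = -27)
1/(-97453 + A(a(8, -16))) = 1/(-97453 - 27) = 1/(-97480) = -1/97480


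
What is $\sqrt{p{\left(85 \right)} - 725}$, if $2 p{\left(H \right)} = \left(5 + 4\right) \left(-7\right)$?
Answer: $\frac{i \sqrt{3026}}{2} \approx 27.505 i$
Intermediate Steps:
$p{\left(H \right)} = - \frac{63}{2}$ ($p{\left(H \right)} = \frac{\left(5 + 4\right) \left(-7\right)}{2} = \frac{9 \left(-7\right)}{2} = \frac{1}{2} \left(-63\right) = - \frac{63}{2}$)
$\sqrt{p{\left(85 \right)} - 725} = \sqrt{- \frac{63}{2} - 725} = \sqrt{- \frac{1513}{2}} = \frac{i \sqrt{3026}}{2}$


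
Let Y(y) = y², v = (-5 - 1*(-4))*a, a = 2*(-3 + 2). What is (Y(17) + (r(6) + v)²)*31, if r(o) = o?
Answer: 10943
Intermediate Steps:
a = -2 (a = 2*(-1) = -2)
v = 2 (v = (-5 - 1*(-4))*(-2) = (-5 + 4)*(-2) = -1*(-2) = 2)
(Y(17) + (r(6) + v)²)*31 = (17² + (6 + 2)²)*31 = (289 + 8²)*31 = (289 + 64)*31 = 353*31 = 10943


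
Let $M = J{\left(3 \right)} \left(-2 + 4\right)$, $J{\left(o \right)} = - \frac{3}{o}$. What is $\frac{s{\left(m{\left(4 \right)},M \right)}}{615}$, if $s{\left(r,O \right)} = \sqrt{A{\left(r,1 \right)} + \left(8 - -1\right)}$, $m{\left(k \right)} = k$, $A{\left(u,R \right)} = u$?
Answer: $\frac{\sqrt{13}}{615} \approx 0.0058627$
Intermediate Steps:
$M = -2$ ($M = - \frac{3}{3} \left(-2 + 4\right) = \left(-3\right) \frac{1}{3} \cdot 2 = \left(-1\right) 2 = -2$)
$s{\left(r,O \right)} = \sqrt{9 + r}$ ($s{\left(r,O \right)} = \sqrt{r + \left(8 - -1\right)} = \sqrt{r + \left(8 + 1\right)} = \sqrt{r + 9} = \sqrt{9 + r}$)
$\frac{s{\left(m{\left(4 \right)},M \right)}}{615} = \frac{\sqrt{9 + 4}}{615} = \sqrt{13} \cdot \frac{1}{615} = \frac{\sqrt{13}}{615}$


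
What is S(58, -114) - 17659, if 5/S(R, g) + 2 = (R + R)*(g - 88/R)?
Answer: -236665923/13402 ≈ -17659.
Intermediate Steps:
S(R, g) = 5/(-2 + 2*R*(g - 88/R)) (S(R, g) = 5/(-2 + (R + R)*(g - 88/R)) = 5/(-2 + (2*R)*(g - 88/R)) = 5/(-2 + 2*R*(g - 88/R)))
S(58, -114) - 17659 = 5/(2*(-89 + 58*(-114))) - 17659 = 5/(2*(-89 - 6612)) - 17659 = (5/2)/(-6701) - 17659 = (5/2)*(-1/6701) - 17659 = -5/13402 - 17659 = -236665923/13402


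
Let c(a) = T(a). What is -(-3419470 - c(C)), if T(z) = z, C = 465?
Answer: 3419935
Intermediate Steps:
c(a) = a
-(-3419470 - c(C)) = -(-3419470 - 1*465) = -(-3419470 - 465) = -1*(-3419935) = 3419935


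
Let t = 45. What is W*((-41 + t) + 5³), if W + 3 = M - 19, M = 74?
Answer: 6708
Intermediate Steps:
W = 52 (W = -3 + (74 - 19) = -3 + 55 = 52)
W*((-41 + t) + 5³) = 52*((-41 + 45) + 5³) = 52*(4 + 125) = 52*129 = 6708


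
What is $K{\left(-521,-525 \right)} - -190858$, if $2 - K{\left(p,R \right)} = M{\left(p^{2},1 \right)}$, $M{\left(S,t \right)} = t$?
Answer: $190859$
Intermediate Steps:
$K{\left(p,R \right)} = 1$ ($K{\left(p,R \right)} = 2 - 1 = 1$)
$K{\left(-521,-525 \right)} - -190858 = 1 - -190858 = 1 + 190858 = 190859$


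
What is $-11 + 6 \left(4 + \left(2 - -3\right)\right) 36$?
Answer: $1933$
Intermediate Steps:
$-11 + 6 \left(4 + \left(2 - -3\right)\right) 36 = -11 + 6 \left(4 + \left(2 + 3\right)\right) 36 = -11 + 6 \left(4 + 5\right) 36 = -11 + 6 \cdot 9 \cdot 36 = -11 + 54 \cdot 36 = -11 + 1944 = 1933$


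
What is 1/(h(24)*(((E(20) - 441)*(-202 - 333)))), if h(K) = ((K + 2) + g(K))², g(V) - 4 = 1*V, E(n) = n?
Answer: 1/656785260 ≈ 1.5226e-9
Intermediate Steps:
g(V) = 4 + V (g(V) = 4 + 1*V = 4 + V)
h(K) = (6 + 2*K)² (h(K) = ((K + 2) + (4 + K))² = ((2 + K) + (4 + K))² = (6 + 2*K)²)
1/(h(24)*(((E(20) - 441)*(-202 - 333)))) = 1/(((4*(3 + 24)²))*(((20 - 441)*(-202 - 333)))) = 1/(((4*27²))*((-421*(-535)))) = 1/((4*729)*225235) = (1/225235)/2916 = (1/2916)*(1/225235) = 1/656785260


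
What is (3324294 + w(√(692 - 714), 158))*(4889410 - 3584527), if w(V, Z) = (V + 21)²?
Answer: 4338361473579 + 54805086*I*√22 ≈ 4.3384e+12 + 2.5706e+8*I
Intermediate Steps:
w(V, Z) = (21 + V)²
(3324294 + w(√(692 - 714), 158))*(4889410 - 3584527) = (3324294 + (21 + √(692 - 714))²)*(4889410 - 3584527) = (3324294 + (21 + √(-22))²)*1304883 = (3324294 + (21 + I*√22)²)*1304883 = 4337814727602 + 1304883*(21 + I*√22)²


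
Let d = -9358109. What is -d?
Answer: 9358109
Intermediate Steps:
-d = -1*(-9358109) = 9358109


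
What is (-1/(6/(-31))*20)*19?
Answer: 5890/3 ≈ 1963.3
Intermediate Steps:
(-1/(6/(-31))*20)*19 = (-1/(6*(-1/31))*20)*19 = (-1/(-6/31)*20)*19 = (-1*(-31/6)*20)*19 = ((31/6)*20)*19 = (310/3)*19 = 5890/3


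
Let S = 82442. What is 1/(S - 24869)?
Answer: 1/57573 ≈ 1.7369e-5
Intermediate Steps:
1/(S - 24869) = 1/(82442 - 24869) = 1/57573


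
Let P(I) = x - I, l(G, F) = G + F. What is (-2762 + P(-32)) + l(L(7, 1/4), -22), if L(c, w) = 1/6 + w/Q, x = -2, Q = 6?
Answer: -66091/24 ≈ -2753.8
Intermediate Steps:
L(c, w) = ⅙ + w/6 (L(c, w) = 1/6 + w/6 = 1*(⅙) + w*(⅙) = ⅙ + w/6)
l(G, F) = F + G
P(I) = -2 - I
(-2762 + P(-32)) + l(L(7, 1/4), -22) = (-2762 + (-2 - 1*(-32))) + (-22 + (⅙ + (⅙)/4)) = (-2762 + (-2 + 32)) + (-22 + (⅙ + (⅙)*(¼))) = (-2762 + 30) + (-22 + (⅙ + 1/24)) = -2732 + (-22 + 5/24) = -2732 - 523/24 = -66091/24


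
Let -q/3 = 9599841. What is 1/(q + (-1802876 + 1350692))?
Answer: -1/29251707 ≈ -3.4186e-8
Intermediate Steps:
q = -28799523 (q = -3*9599841 = -28799523)
1/(q + (-1802876 + 1350692)) = 1/(-28799523 + (-1802876 + 1350692)) = 1/(-28799523 - 452184) = 1/(-29251707) = -1/29251707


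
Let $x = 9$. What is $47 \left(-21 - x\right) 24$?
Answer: $-33840$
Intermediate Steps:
$47 \left(-21 - x\right) 24 = 47 \left(-21 - 9\right) 24 = 47 \left(-30\right) 24 = \left(-1410\right) 24 = -33840$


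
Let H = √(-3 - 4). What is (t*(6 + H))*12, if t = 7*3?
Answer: 1512 + 252*I*√7 ≈ 1512.0 + 666.73*I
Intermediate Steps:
H = I*√7 (H = √(-7) = I*√7 ≈ 2.6458*I)
t = 21
(t*(6 + H))*12 = (21*(6 + I*√7))*12 = (126 + 21*I*√7)*12 = 1512 + 252*I*√7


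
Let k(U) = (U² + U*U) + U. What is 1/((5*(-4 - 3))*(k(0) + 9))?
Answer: -1/315 ≈ -0.0031746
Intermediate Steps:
k(U) = U + 2*U² (k(U) = (U² + U²) + U = 2*U² + U = U + 2*U²)
1/((5*(-4 - 3))*(k(0) + 9)) = 1/((5*(-4 - 3))*(0*(1 + 2*0) + 9)) = 1/((5*(-7))*(0*(1 + 0) + 9)) = 1/(-35*(0*1 + 9)) = 1/(-35*(0 + 9)) = 1/(-35*9) = 1/(-315) = -1/315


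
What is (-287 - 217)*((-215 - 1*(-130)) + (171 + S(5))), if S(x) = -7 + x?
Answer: -42336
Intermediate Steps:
(-287 - 217)*((-215 - 1*(-130)) + (171 + S(5))) = (-287 - 217)*((-215 - 1*(-130)) + (171 + (-7 + 5))) = -504*((-215 + 130) + (171 - 2)) = -504*(-85 + 169) = -504*84 = -42336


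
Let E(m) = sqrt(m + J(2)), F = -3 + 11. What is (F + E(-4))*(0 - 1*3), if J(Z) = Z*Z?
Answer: -24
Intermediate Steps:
F = 8
J(Z) = Z**2
E(m) = sqrt(4 + m) (E(m) = sqrt(m + 2**2) = sqrt(m + 4) = sqrt(4 + m))
(F + E(-4))*(0 - 1*3) = (8 + sqrt(4 - 4))*(0 - 1*3) = (8 + sqrt(0))*(0 - 3) = (8 + 0)*(-3) = 8*(-3) = -24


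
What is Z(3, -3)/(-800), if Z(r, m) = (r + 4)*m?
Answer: 21/800 ≈ 0.026250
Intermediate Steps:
Z(r, m) = m*(4 + r) (Z(r, m) = (4 + r)*m = m*(4 + r))
Z(3, -3)/(-800) = -3*(4 + 3)/(-800) = -3*7*(-1/800) = -21*(-1/800) = 21/800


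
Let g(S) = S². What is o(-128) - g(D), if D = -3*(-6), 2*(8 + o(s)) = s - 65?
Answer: -857/2 ≈ -428.50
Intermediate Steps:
o(s) = -81/2 + s/2 (o(s) = -8 + (s - 65)/2 = -8 + (-65 + s)/2 = -8 + (-65/2 + s/2) = -81/2 + s/2)
D = 18
o(-128) - g(D) = (-81/2 + (½)*(-128)) - 1*18² = (-81/2 - 64) - 1*324 = -209/2 - 324 = -857/2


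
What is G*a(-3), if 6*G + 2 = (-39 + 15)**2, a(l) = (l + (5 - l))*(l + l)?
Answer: -2870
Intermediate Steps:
a(l) = 10*l (a(l) = 5*(2*l) = 10*l)
G = 287/3 (G = -1/3 + (-39 + 15)**2/6 = -1/3 + (1/6)*(-24)**2 = -1/3 + (1/6)*576 = -1/3 + 96 = 287/3 ≈ 95.667)
G*a(-3) = 287*(10*(-3))/3 = (287/3)*(-30) = -2870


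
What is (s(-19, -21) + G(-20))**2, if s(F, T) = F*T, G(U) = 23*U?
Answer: 3721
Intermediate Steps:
(s(-19, -21) + G(-20))**2 = (-19*(-21) + 23*(-20))**2 = (399 - 460)**2 = (-61)**2 = 3721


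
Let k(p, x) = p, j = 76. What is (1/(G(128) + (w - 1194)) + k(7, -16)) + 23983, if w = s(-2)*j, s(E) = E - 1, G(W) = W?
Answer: 31043059/1294 ≈ 23990.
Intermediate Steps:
s(E) = -1 + E
w = -228 (w = (-1 - 2)*76 = -3*76 = -228)
(1/(G(128) + (w - 1194)) + k(7, -16)) + 23983 = (1/(128 + (-228 - 1194)) + 7) + 23983 = (1/(128 - 1422) + 7) + 23983 = (1/(-1294) + 7) + 23983 = (-1/1294 + 7) + 23983 = 9057/1294 + 23983 = 31043059/1294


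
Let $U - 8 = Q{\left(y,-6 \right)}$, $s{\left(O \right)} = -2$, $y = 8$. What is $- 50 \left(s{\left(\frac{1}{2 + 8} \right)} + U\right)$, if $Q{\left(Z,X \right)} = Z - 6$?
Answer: $-400$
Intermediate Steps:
$Q{\left(Z,X \right)} = -6 + Z$
$U = 10$ ($U = 8 + \left(-6 + 8\right) = 8 + 2 = 10$)
$- 50 \left(s{\left(\frac{1}{2 + 8} \right)} + U\right) = - 50 \left(-2 + 10\right) = \left(-50\right) 8 = -400$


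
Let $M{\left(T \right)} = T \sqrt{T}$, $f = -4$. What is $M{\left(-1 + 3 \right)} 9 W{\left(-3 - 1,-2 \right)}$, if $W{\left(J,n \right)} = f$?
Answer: $- 72 \sqrt{2} \approx -101.82$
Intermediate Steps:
$M{\left(T \right)} = T^{\frac{3}{2}}$
$W{\left(J,n \right)} = -4$
$M{\left(-1 + 3 \right)} 9 W{\left(-3 - 1,-2 \right)} = \left(-1 + 3\right)^{\frac{3}{2}} \cdot 9 \left(-4\right) = 2^{\frac{3}{2}} \cdot 9 \left(-4\right) = 2 \sqrt{2} \cdot 9 \left(-4\right) = 18 \sqrt{2} \left(-4\right) = - 72 \sqrt{2}$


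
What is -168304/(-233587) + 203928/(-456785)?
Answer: 29243812904/106699037795 ≈ 0.27408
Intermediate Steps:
-168304/(-233587) + 203928/(-456785) = -168304*(-1/233587) + 203928*(-1/456785) = 168304/233587 - 203928/456785 = 29243812904/106699037795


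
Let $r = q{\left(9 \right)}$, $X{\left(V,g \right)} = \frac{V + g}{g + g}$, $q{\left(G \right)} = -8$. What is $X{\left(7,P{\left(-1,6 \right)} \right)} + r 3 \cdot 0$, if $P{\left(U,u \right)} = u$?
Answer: $\frac{13}{12} \approx 1.0833$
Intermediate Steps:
$X{\left(V,g \right)} = \frac{V + g}{2 g}$
$r = -8$
$X{\left(7,P{\left(-1,6 \right)} \right)} + r 3 \cdot 0 = \frac{7 + 6}{2 \cdot 6} - 8 \cdot 3 \cdot 0 = \frac{1}{2} \cdot \frac{1}{6} \cdot 13 - 0 = \frac{13}{12} + 0 = \frac{13}{12}$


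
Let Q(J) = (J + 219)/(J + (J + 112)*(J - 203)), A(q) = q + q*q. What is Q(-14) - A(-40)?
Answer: -6639401/4256 ≈ -1560.0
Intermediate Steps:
A(q) = q + q²
Q(J) = (219 + J)/(J + (-203 + J)*(112 + J)) (Q(J) = (219 + J)/(J + (112 + J)*(-203 + J)) = (219 + J)/(J + (-203 + J)*(112 + J)))
Q(-14) - A(-40) = (219 - 14)/(-22736 + (-14)² - 90*(-14)) - (-40)*(1 - 40) = 205/(-22736 + 196 + 1260) - (-40)*(-39) = 205/(-21280) - 1*1560 = -1/21280*205 - 1560 = -41/4256 - 1560 = -6639401/4256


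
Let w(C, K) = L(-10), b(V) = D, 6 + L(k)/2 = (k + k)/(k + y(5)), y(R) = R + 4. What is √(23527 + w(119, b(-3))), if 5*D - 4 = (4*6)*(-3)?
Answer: √23555 ≈ 153.48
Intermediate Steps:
y(R) = 4 + R
D = -68/5 (D = ⅘ + ((4*6)*(-3))/5 = ⅘ + (24*(-3))/5 = ⅘ + (⅕)*(-72) = ⅘ - 72/5 = -68/5 ≈ -13.600)
L(k) = -12 + 4*k/(9 + k) (L(k) = -12 + 2*((k + k)/(k + (4 + 5))) = -12 + 2*((2*k)/(k + 9)) = -12 + 2*((2*k)/(9 + k)) = -12 + 2*(2*k/(9 + k)) = -12 + 4*k/(9 + k))
b(V) = -68/5
w(C, K) = 28 (w(C, K) = 4*(-27 - 2*(-10))/(9 - 10) = 4*(-27 + 20)/(-1) = 4*(-1)*(-7) = 28)
√(23527 + w(119, b(-3))) = √(23527 + 28) = √23555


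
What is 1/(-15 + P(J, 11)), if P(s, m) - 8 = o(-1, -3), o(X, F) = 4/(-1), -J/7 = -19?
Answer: -1/11 ≈ -0.090909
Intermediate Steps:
J = 133 (J = -7*(-19) = 133)
o(X, F) = -4 (o(X, F) = 4*(-1) = -4)
P(s, m) = 4 (P(s, m) = 8 - 4 = 4)
1/(-15 + P(J, 11)) = 1/(-15 + 4) = 1/(-11) = -1/11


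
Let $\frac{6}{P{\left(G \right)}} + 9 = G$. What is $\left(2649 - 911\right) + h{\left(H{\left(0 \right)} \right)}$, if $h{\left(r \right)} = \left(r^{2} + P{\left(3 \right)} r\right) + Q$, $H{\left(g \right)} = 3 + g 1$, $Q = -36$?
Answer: $1708$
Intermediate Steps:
$P{\left(G \right)} = \frac{6}{-9 + G}$
$H{\left(g \right)} = 3 + g$
$h{\left(r \right)} = -36 + r^{2} - r$ ($h{\left(r \right)} = \left(r^{2} + \frac{6}{-9 + 3} r\right) - 36 = \left(r^{2} + \frac{6}{-6} r\right) - 36 = \left(r^{2} + 6 \left(- \frac{1}{6}\right) r\right) - 36 = \left(r^{2} - r\right) - 36 = -36 + r^{2} - r$)
$\left(2649 - 911\right) + h{\left(H{\left(0 \right)} \right)} = \left(2649 - 911\right) - \left(39 - \left(3 + 0\right)^{2}\right) = 1738 - \left(39 - 9\right) = 1738 - 30 = 1708$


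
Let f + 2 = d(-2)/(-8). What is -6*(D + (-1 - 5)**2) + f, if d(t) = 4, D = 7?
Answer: -521/2 ≈ -260.50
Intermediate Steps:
f = -5/2 (f = -2 + 4/(-8) = -2 + 4*(-1/8) = -2 - 1/2 = -5/2 ≈ -2.5000)
-6*(D + (-1 - 5)**2) + f = -6*(7 + (-1 - 5)**2) - 5/2 = -6*(7 + (-6)**2) - 5/2 = -6*(7 + 36) - 5/2 = -6*43 - 5/2 = -258 - 5/2 = -521/2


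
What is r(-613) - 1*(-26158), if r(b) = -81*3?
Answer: 25915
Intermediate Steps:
r(b) = -243
r(-613) - 1*(-26158) = -243 - 1*(-26158) = -243 + 26158 = 25915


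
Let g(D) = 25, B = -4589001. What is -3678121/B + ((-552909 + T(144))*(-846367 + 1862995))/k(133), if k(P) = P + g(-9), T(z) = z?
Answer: -1289409186383306651/362531079 ≈ -3.5567e+9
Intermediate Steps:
k(P) = 25 + P (k(P) = P + 25 = 25 + P)
-3678121/B + ((-552909 + T(144))*(-846367 + 1862995))/k(133) = -3678121/(-4589001) + ((-552909 + 144)*(-846367 + 1862995))/(25 + 133) = -3678121*(-1/4589001) - 552765*1016628/158 = 3678121/4589001 - 561956376420*1/158 = 3678121/4589001 - 280978188210/79 = -1289409186383306651/362531079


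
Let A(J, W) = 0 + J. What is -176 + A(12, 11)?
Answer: -164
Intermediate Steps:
A(J, W) = J
-176 + A(12, 11) = -176 + 12 = -164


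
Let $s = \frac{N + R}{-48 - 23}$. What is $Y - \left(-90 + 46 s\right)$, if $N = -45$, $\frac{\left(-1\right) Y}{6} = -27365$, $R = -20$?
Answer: $\frac{11660890}{71} \approx 1.6424 \cdot 10^{5}$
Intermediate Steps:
$Y = 164190$ ($Y = \left(-6\right) \left(-27365\right) = 164190$)
$s = \frac{65}{71}$ ($s = \frac{-45 - 20}{-48 - 23} = - \frac{65}{-71} = \left(-65\right) \left(- \frac{1}{71}\right) = \frac{65}{71} \approx 0.91549$)
$Y - \left(-90 + 46 s\right) = 164190 + \left(90 - \frac{2990}{71}\right) = 164190 + \frac{3400}{71} = \frac{11660890}{71}$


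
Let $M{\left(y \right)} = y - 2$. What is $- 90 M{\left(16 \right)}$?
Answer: $-1260$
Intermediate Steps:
$M{\left(y \right)} = -2 + y$ ($M{\left(y \right)} = y - 2 = -2 + y$)
$- 90 M{\left(16 \right)} = - 90 \left(-2 + 16\right) = \left(-90\right) 14 = -1260$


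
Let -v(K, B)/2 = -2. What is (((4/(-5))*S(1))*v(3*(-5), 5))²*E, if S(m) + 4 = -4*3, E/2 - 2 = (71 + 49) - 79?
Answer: 5636096/25 ≈ 2.2544e+5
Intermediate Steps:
v(K, B) = 4 (v(K, B) = -2*(-2) = 4)
E = 86 (E = 4 + 2*((71 + 49) - 79) = 4 + 2*(120 - 79) = 4 + 2*41 = 4 + 82 = 86)
S(m) = -16 (S(m) = -4 - 4*3 = -4 - 12 = -16)
(((4/(-5))*S(1))*v(3*(-5), 5))²*E = (((4/(-5))*(-16))*4)²*86 = (((4*(-⅕))*(-16))*4)²*86 = (-⅘*(-16)*4)²*86 = ((64/5)*4)²*86 = (256/5)²*86 = (65536/25)*86 = 5636096/25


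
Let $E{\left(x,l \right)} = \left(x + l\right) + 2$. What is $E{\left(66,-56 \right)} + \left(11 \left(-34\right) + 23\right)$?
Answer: $-339$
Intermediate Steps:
$E{\left(x,l \right)} = 2 + l + x$ ($E{\left(x,l \right)} = \left(l + x\right) + 2 = 2 + l + x$)
$E{\left(66,-56 \right)} + \left(11 \left(-34\right) + 23\right) = \left(2 - 56 + 66\right) + \left(11 \left(-34\right) + 23\right) = 12 + \left(-374 + 23\right) = 12 - 351 = -339$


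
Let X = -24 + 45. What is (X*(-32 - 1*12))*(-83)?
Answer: 76692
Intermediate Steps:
X = 21
(X*(-32 - 1*12))*(-83) = (21*(-32 - 1*12))*(-83) = (21*(-32 - 12))*(-83) = (21*(-44))*(-83) = -924*(-83) = 76692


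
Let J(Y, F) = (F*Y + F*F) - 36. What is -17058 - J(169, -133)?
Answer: -12234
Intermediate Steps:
J(Y, F) = -36 + F² + F*Y (J(Y, F) = (F*Y + F²) - 36 = (F² + F*Y) - 36 = -36 + F² + F*Y)
-17058 - J(169, -133) = -17058 - (-36 + (-133)² - 133*169) = -17058 - (-36 + 17689 - 22477) = -17058 - 1*(-4824) = -17058 + 4824 = -12234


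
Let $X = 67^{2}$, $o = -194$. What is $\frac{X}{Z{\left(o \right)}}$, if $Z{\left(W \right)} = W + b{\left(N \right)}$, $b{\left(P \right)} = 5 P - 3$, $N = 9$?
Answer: $- \frac{4489}{152} \approx -29.533$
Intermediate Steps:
$b{\left(P \right)} = -3 + 5 P$
$X = 4489$
$Z{\left(W \right)} = 42 + W$ ($Z{\left(W \right)} = W + \left(-3 + 5 \cdot 9\right) = W + \left(-3 + 45\right) = W + 42 = 42 + W$)
$\frac{X}{Z{\left(o \right)}} = \frac{4489}{42 - 194} = \frac{4489}{-152} = 4489 \left(- \frac{1}{152}\right) = - \frac{4489}{152}$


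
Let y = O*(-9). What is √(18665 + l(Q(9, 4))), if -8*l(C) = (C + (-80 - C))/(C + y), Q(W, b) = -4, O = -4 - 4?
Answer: √21576910/34 ≈ 136.62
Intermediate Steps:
O = -8
y = 72 (y = -8*(-9) = 72)
l(C) = 10/(72 + C) (l(C) = -(C + (-80 - C))/(8*(C + 72)) = -(-10)/(72 + C) = 10/(72 + C))
√(18665 + l(Q(9, 4))) = √(18665 + 10/(72 - 4)) = √(18665 + 10/68) = √(18665 + 10*(1/68)) = √(18665 + 5/34) = √(634615/34) = √21576910/34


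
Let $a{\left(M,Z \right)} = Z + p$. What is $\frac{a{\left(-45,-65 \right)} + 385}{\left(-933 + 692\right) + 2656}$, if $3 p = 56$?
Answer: $\frac{1016}{7245} \approx 0.14023$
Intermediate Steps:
$p = \frac{56}{3}$ ($p = \frac{1}{3} \cdot 56 = \frac{56}{3} \approx 18.667$)
$a{\left(M,Z \right)} = \frac{56}{3} + Z$ ($a{\left(M,Z \right)} = Z + \frac{56}{3} = \frac{56}{3} + Z$)
$\frac{a{\left(-45,-65 \right)} + 385}{\left(-933 + 692\right) + 2656} = \frac{\left(\frac{56}{3} - 65\right) + 385}{\left(-933 + 692\right) + 2656} = \frac{- \frac{139}{3} + 385}{-241 + 2656} = \frac{1016}{3 \cdot 2415} = \frac{1016}{3} \cdot \frac{1}{2415} = \frac{1016}{7245}$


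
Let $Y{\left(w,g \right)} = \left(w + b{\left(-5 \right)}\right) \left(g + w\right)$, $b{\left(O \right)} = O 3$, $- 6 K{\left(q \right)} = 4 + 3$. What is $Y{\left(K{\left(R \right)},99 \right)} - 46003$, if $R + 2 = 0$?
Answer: $- \frac{1713047}{36} \approx -47585.0$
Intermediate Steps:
$R = -2$ ($R = -2 + 0 = -2$)
$K{\left(q \right)} = - \frac{7}{6}$ ($K{\left(q \right)} = - \frac{4 + 3}{6} = \left(- \frac{1}{6}\right) 7 = - \frac{7}{6}$)
$b{\left(O \right)} = 3 O$
$Y{\left(w,g \right)} = \left(-15 + w\right) \left(g + w\right)$ ($Y{\left(w,g \right)} = \left(w + 3 \left(-5\right)\right) \left(g + w\right) = \left(w - 15\right) \left(g + w\right) = \left(-15 + w\right) \left(g + w\right)$)
$Y{\left(K{\left(R \right)},99 \right)} - 46003 = \left(\left(- \frac{7}{6}\right)^{2} - 1485 - - \frac{35}{2} + 99 \left(- \frac{7}{6}\right)\right) - 46003 = \left(\frac{49}{36} - 1485 + \frac{35}{2} - \frac{231}{2}\right) - 46003 = - \frac{56939}{36} - 46003 = - \frac{1713047}{36}$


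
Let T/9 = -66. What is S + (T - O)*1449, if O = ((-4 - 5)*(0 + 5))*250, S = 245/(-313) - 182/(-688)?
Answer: 1662514197771/107672 ≈ 1.5441e+7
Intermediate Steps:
T = -594 (T = 9*(-66) = -594)
S = -55797/107672 (S = 245*(-1/313) - 182*(-1/688) = -245/313 + 91/344 = -55797/107672 ≈ -0.51821)
O = -11250 (O = -9*5*250 = -45*250 = -11250)
S + (T - O)*1449 = -55797/107672 + (-594 - 1*(-11250))*1449 = -55797/107672 + (-594 + 11250)*1449 = -55797/107672 + 10656*1449 = -55797/107672 + 15440544 = 1662514197771/107672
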